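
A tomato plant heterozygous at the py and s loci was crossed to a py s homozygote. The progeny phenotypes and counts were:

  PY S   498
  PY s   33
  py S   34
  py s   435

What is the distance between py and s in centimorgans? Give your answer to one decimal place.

The two most frequent classes, PY S (498) and py s (435), are the parental types, so the F1 was PY S / py s.
The recombinant classes are PY s and py S: 33 + 34 = 67.
Recombination frequency = 67/1000 = 0.0670 ≈ 6.7%, i.e. 6.7 centimorgans.

6.7 centimorgans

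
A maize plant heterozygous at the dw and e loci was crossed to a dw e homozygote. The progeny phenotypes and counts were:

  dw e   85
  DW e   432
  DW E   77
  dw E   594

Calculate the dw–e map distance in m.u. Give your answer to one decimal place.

13.6 m.u.

The two most frequent classes, DW e (432) and dw E (594), are the parental types, so the F1 was DW e / dw E.
The recombinant classes are DW E and dw e: 77 + 85 = 162.
Recombination frequency = 162/1188 = 0.1364 ≈ 13.6%, i.e. 13.6 m.u.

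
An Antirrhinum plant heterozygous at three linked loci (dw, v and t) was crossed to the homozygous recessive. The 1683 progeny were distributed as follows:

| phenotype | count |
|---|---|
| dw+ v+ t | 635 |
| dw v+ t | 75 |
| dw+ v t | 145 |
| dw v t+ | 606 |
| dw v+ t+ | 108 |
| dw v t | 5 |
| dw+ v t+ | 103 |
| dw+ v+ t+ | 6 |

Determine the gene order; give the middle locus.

The two most frequent reciprocal classes, dw+ v+ t and dw v t+, are the parental types, so the F1 was dw+ v+ t / dw v t+.
The two rarest classes, dw+ v+ t+ and dw v t, are the double crossovers. Comparing them with the parentals, only the t allele has switched, so t is the middle locus and the order is v – t – dw.

t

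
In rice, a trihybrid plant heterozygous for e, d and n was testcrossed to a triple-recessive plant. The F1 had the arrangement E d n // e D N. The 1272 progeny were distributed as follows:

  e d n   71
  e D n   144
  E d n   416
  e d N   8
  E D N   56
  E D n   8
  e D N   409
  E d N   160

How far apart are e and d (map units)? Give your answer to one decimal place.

11.2 map units

The two rarest classes, E D n and e d N, are the double crossovers. Comparing them with the parentals, only the d allele has switched, so d is the middle locus and the order is n – d – e.
Crossovers in the d–e interval produce the single-crossover classes e d n and E D N (71 + 56 = 127) plus the double crossovers (16).
RF(d–e) = (127 + 16) / 1272 = 143/1272 = 0.1124 → 11.2 map units.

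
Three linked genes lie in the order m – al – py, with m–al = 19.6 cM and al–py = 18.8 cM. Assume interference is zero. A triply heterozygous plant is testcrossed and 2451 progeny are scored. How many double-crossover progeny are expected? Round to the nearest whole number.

90

Map distances give recombination frequencies of 0.196 and 0.188 for the two intervals.
With no interference, expected double-crossover frequency = 0.196 × 0.188 = 0.03685.
Expected number = 0.03685 × 2451 = 90.31 ≈ 90.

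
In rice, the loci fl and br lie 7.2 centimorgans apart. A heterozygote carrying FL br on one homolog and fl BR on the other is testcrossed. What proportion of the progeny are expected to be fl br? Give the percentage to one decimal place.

A map distance of 7.2 centimorgans corresponds to a recombination frequency of 0.072.
The F1 is FL br / fl BR, so fl br is a recombinant gamete class with expected frequency r/2 = 0.072/2 = 0.0360.
That is 0.0360 = 3.6% of the progeny.

3.6%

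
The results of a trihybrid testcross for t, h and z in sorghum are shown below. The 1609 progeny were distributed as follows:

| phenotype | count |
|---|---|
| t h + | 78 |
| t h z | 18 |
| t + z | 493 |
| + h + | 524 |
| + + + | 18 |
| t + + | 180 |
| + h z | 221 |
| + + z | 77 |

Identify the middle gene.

The two most frequent reciprocal classes, t + z and + h +, are the parental types, so the F1 was t + z / + h +.
The two rarest classes, t h z and + + +, are the double crossovers. Comparing them with the parentals, only the h allele has switched, so h is the middle locus and the order is t – h – z.

h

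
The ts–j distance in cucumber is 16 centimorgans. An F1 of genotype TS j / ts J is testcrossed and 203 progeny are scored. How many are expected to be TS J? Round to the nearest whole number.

A map distance of 16 centimorgans corresponds to a recombination frequency of 0.160.
The F1 is TS j / ts J, so TS J is a recombinant gamete class with expected frequency r/2 = 0.160/2 = 0.0800.
Expected number = 0.0800 × 203 = 16.24 ≈ 16.

16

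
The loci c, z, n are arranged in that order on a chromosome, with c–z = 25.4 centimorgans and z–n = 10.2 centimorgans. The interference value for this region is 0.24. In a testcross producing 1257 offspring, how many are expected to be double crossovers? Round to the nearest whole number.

25

Map distances give recombination frequencies of 0.254 and 0.102 for the two intervals.
With interference 0.24 (so coincidence = 0.76), expected double-crossover frequency = 0.254 × 0.102 × 0.76 = 0.01969.
Expected number = 0.01969 × 1257 = 24.75 ≈ 25.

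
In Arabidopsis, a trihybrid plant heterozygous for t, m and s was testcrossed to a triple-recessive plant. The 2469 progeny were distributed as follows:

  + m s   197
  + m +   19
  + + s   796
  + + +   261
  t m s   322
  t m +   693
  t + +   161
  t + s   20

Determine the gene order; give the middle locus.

t

The two most frequent reciprocal classes, t m + and + + s, are the parental types, so the F1 was t m + / + + s.
The two rarest classes, + m + and t + s, are the double crossovers. Comparing them with the parentals, only the t allele has switched, so t is the middle locus and the order is s – t – m.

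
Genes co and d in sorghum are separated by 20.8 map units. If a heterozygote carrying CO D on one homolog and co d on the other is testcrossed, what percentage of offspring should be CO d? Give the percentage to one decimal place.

A map distance of 20.8 map units corresponds to a recombination frequency of 0.208.
The F1 is CO D / co d, so CO d is a recombinant gamete class with expected frequency r/2 = 0.208/2 = 0.1040.
That is 0.1040 = 10.4% of the progeny.

10.4%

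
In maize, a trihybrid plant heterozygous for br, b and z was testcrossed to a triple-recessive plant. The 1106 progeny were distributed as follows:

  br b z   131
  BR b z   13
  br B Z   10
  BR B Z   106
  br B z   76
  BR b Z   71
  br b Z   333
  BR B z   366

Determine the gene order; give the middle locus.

b

The two most frequent reciprocal classes, br b Z and BR B z, are the parental types, so the F1 was br b Z / BR B z.
The two rarest classes, br B Z and BR b z, are the double crossovers. Comparing them with the parentals, only the b allele has switched, so b is the middle locus and the order is br – b – z.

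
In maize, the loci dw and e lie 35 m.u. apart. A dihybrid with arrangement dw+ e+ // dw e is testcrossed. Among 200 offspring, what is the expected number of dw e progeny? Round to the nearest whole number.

65

A map distance of 35 m.u. corresponds to a recombination frequency of 0.350.
The F1 is dw+ e+ / dw e, so dw e is a parental gamete class with expected frequency (1 − r)/2 = 0.650/2 = 0.3250.
Expected number = 0.3250 × 200 = 65.00 ≈ 65.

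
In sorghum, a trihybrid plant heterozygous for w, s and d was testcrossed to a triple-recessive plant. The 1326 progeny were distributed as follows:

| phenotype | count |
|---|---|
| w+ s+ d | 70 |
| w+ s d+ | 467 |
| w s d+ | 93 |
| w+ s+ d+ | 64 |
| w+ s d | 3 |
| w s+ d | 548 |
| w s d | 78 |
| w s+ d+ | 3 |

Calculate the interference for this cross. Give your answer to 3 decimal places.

0.682

The two most frequent reciprocal classes, w+ s d+ and w s+ d, are the parental types, so the F1 was w+ s d+ / w s+ d.
The two rarest classes, w+ s d and w s+ d+, are the double crossovers. Comparing them with the parentals, only the d allele has switched, so d is the middle locus and the order is w – d – s.
w–d: (163 + 6)/1326 = 0.1275; d–s: (142 + 6)/1326 = 0.1116.
Expected DCO frequency = 0.1275 × 0.1116 ≈ 0.01423; observed = 6/1326 ≈ 0.00452.
Coefficient of coincidence = 0.00452/0.01423 ≈ 0.318; interference = 1 − 0.318 = 0.682.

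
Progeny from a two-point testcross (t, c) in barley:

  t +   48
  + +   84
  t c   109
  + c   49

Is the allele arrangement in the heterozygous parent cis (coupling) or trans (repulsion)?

cis

The two most frequent classes are + + (84) and t c (109); these are the parental (non-recombinant) types.
So the F1 carried + + on one chromosome and t c on the other — the recessive alleles are on the same chromosome (cis / coupling).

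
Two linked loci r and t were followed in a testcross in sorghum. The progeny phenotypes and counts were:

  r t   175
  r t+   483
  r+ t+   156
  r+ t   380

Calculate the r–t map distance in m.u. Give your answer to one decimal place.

27.7 m.u.

The two most frequent classes, r+ t (380) and r t+ (483), are the parental types, so the F1 was r+ t / r t+.
The recombinant classes are r+ t+ and r t: 156 + 175 = 331.
Recombination frequency = 331/1194 = 0.2772 ≈ 27.7%, i.e. 27.7 m.u.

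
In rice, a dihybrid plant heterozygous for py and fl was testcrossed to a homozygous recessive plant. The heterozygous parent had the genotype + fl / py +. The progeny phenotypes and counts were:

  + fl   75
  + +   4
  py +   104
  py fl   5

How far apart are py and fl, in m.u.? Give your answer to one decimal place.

The recombinant classes are + + and py fl: 4 + 5 = 9.
Recombination frequency = 9/188 = 0.0479 ≈ 4.8%, i.e. 4.8 m.u.

4.8 m.u.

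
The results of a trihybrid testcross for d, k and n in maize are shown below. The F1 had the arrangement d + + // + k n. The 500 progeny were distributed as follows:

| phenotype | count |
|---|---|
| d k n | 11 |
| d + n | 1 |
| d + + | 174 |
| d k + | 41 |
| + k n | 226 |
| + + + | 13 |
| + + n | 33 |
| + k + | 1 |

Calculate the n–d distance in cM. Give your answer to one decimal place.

The two rarest classes, d + n and + k +, are the double crossovers. Comparing them with the parentals, only the n allele has switched, so n is the middle locus and the order is d – n – k.
Crossovers in the d–n interval produce the single-crossover classes + + + and d k n (13 + 11 = 24) plus the double crossovers (2).
RF(d–n) = (24 + 2) / 500 = 26/500 = 0.0520 → 5.2 cM.

5.2 cM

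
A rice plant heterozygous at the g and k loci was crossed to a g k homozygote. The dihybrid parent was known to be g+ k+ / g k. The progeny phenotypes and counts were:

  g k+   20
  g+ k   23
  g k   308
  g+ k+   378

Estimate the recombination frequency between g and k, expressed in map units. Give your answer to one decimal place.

The recombinant classes are g+ k and g k+: 23 + 20 = 43.
Recombination frequency = 43/729 = 0.0590 ≈ 5.9%, i.e. 5.9 map units.

5.9 map units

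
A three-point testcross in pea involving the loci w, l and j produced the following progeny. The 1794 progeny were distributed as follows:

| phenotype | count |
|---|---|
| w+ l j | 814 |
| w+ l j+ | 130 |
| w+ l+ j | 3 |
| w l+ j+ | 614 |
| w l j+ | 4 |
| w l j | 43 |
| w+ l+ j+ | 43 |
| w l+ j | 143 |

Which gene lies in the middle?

The two most frequent reciprocal classes, w l+ j+ and w+ l j, are the parental types, so the F1 was w l+ j+ / w+ l j.
The two rarest classes, w l j+ and w+ l+ j, are the double crossovers. Comparing them with the parentals, only the l allele has switched, so l is the middle locus and the order is w – l – j.

l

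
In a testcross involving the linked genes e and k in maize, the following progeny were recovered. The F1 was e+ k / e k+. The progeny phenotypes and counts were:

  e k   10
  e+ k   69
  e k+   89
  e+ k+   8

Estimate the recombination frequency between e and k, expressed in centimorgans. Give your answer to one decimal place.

10.2 centimorgans

The recombinant classes are e+ k+ and e k: 8 + 10 = 18.
Recombination frequency = 18/176 = 0.1023 ≈ 10.2%, i.e. 10.2 centimorgans.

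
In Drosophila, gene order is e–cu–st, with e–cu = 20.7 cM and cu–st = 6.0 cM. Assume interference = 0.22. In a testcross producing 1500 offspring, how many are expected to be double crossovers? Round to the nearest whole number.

15

Map distances give recombination frequencies of 0.207 and 0.060 for the two intervals.
With interference 0.22 (so coincidence = 0.78), expected double-crossover frequency = 0.207 × 0.060 × 0.78 = 0.00969.
Expected number = 0.00969 × 1500 = 14.53 ≈ 15.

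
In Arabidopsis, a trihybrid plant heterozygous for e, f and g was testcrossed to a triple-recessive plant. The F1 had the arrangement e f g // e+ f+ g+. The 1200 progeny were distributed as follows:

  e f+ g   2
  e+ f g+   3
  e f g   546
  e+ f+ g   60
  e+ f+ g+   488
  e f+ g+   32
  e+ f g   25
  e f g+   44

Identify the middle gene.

The two rarest classes, e f+ g and e+ f g+, are the double crossovers. Comparing them with the parentals, only the f allele has switched, so f is the middle locus and the order is e – f – g.

f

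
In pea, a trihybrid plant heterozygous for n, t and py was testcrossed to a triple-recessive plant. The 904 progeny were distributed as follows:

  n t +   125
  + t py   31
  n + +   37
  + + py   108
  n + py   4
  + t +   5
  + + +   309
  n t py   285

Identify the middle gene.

The two most frequent reciprocal classes, n t py and + + +, are the parental types, so the F1 was n t py / + + +.
The two rarest classes, n + py and + t +, are the double crossovers. Comparing them with the parentals, only the t allele has switched, so t is the middle locus and the order is py – t – n.

t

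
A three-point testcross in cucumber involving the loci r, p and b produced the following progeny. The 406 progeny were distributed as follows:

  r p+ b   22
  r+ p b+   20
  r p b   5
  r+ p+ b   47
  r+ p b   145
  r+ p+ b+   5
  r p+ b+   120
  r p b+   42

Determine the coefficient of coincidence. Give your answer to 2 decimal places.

0.79

The two most frequent reciprocal classes, r p+ b+ and r+ p b, are the parental types, so the F1 was r p+ b+ / r+ p b.
The two rarest classes, r+ p+ b+ and r p b, are the double crossovers. Comparing them with the parentals, only the r allele has switched, so r is the middle locus and the order is p – r – b.
p–r: (89 + 10)/406 = 0.2438; r–b: (42 + 10)/406 = 0.1281.
Expected DCO frequency = 0.2438 × 0.1281 ≈ 0.03123; observed = 10/406 ≈ 0.02463.
Coefficient of coincidence = 0.02463/0.03123 ≈ 0.79.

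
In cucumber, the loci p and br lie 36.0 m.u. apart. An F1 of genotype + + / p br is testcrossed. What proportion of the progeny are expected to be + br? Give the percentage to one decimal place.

A map distance of 36.0 m.u. corresponds to a recombination frequency of 0.360.
The F1 is + + / p br, so + br is a recombinant gamete class with expected frequency r/2 = 0.360/2 = 0.1800.
That is 0.1800 = 18.0% of the progeny.

18.0%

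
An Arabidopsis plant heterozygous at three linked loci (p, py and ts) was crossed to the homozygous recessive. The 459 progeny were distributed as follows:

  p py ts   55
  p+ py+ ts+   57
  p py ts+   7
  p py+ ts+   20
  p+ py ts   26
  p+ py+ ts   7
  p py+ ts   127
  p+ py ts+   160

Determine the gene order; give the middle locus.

The two most frequent reciprocal classes, p py+ ts and p+ py ts+, are the parental types, so the F1 was p py+ ts / p+ py ts+.
The two rarest classes, p+ py+ ts and p py ts+, are the double crossovers. Comparing them with the parentals, only the p allele has switched, so p is the middle locus and the order is ts – p – py.

p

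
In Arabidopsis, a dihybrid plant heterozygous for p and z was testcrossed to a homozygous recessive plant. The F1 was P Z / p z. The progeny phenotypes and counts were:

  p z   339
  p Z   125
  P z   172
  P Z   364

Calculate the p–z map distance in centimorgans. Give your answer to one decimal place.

29.7 centimorgans

The recombinant classes are P z and p Z: 172 + 125 = 297.
Recombination frequency = 297/1000 = 0.2970 ≈ 29.7%, i.e. 29.7 centimorgans.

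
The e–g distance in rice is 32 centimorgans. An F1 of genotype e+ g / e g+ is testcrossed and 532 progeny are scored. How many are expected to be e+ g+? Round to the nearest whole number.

85

A map distance of 32 centimorgans corresponds to a recombination frequency of 0.320.
The F1 is e+ g / e g+, so e+ g+ is a recombinant gamete class with expected frequency r/2 = 0.320/2 = 0.1600.
Expected number = 0.1600 × 532 = 85.12 ≈ 85.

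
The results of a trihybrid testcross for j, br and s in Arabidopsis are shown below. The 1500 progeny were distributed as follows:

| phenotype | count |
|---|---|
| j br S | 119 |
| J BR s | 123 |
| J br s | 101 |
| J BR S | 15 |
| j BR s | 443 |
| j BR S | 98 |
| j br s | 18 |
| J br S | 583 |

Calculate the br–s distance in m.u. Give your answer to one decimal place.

15.5 m.u.

The two most frequent reciprocal classes, J br S and j BR s, are the parental types, so the F1 was J br S / j BR s.
The two rarest classes, J BR S and j br s, are the double crossovers. Comparing them with the parentals, only the br allele has switched, so br is the middle locus and the order is s – br – j.
Crossovers in the s–br interval produce the single-crossover classes J br s and j BR S (101 + 98 = 199) plus the double crossovers (33).
RF(s–br) = (199 + 33) / 1500 = 232/1500 = 0.1547 → 15.5 m.u.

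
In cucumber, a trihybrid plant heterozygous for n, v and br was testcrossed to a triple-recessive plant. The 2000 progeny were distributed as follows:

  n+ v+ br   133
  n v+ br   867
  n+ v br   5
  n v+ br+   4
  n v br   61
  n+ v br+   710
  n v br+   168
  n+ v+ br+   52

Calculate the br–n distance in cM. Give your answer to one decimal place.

15.5 cM

The two most frequent reciprocal classes, n+ v br+ and n v+ br, are the parental types, so the F1 was n+ v br+ / n v+ br.
The two rarest classes, n+ v br and n v+ br+, are the double crossovers. Comparing them with the parentals, only the br allele has switched, so br is the middle locus and the order is n – br – v.
Crossovers in the n–br interval produce the single-crossover classes n v br+ and n+ v+ br (168 + 133 = 301) plus the double crossovers (9).
RF(n–br) = (301 + 9) / 2000 = 310/2000 = 0.1550 → 15.5 cM.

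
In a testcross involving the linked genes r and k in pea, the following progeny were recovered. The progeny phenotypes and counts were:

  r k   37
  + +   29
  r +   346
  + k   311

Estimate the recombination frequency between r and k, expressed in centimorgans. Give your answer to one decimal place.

9.1 centimorgans

The two most frequent classes, + k (311) and r + (346), are the parental types, so the F1 was + k / r +.
The recombinant classes are + + and r k: 29 + 37 = 66.
Recombination frequency = 66/723 = 0.0913 ≈ 9.1%, i.e. 9.1 centimorgans.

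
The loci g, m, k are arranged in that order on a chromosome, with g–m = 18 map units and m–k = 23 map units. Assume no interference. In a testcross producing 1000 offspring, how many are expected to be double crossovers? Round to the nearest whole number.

41

Map distances give recombination frequencies of 0.180 and 0.230 for the two intervals.
With no interference, expected double-crossover frequency = 0.180 × 0.230 = 0.04140.
Expected number = 0.04140 × 1000 = 41.40 ≈ 41.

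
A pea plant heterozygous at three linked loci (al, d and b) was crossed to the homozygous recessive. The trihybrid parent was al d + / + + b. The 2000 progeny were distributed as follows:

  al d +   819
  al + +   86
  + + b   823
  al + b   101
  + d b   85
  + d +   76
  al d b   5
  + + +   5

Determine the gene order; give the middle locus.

b

The two rarest classes, al d b and + + +, are the double crossovers. Comparing them with the parentals, only the b allele has switched, so b is the middle locus and the order is al – b – d.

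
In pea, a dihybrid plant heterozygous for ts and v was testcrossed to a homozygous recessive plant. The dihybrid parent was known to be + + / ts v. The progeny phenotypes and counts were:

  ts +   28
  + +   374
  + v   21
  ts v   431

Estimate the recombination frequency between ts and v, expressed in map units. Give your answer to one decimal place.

5.7 map units

The recombinant classes are + v and ts +: 21 + 28 = 49.
Recombination frequency = 49/854 = 0.0574 ≈ 5.7%, i.e. 5.7 map units.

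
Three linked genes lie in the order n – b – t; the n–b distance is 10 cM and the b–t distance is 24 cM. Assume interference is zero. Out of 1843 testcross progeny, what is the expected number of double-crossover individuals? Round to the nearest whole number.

44

Map distances give recombination frequencies of 0.100 and 0.240 for the two intervals.
With no interference, expected double-crossover frequency = 0.100 × 0.240 = 0.02400.
Expected number = 0.02400 × 1843 = 44.23 ≈ 44.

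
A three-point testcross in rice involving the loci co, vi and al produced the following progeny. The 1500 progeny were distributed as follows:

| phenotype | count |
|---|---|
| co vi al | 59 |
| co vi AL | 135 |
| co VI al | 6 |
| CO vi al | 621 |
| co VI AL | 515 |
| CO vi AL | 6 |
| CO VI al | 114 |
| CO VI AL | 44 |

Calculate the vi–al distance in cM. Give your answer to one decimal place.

The two most frequent reciprocal classes, CO vi al and co VI AL, are the parental types, so the F1 was CO vi al / co VI AL.
The two rarest classes, CO vi AL and co VI al, are the double crossovers. Comparing them with the parentals, only the al allele has switched, so al is the middle locus and the order is co – al – vi.
Crossovers in the al–vi interval produce the single-crossover classes CO VI al and co vi AL (114 + 135 = 249) plus the double crossovers (12).
RF(al–vi) = (249 + 12) / 1500 = 261/1500 = 0.1740 → 17.4 cM.

17.4 cM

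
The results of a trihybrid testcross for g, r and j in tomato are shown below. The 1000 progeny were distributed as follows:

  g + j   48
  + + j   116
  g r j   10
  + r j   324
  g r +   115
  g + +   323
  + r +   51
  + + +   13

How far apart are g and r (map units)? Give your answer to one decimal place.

The two most frequent reciprocal classes, + r j and g + +, are the parental types, so the F1 was + r j / g + +.
The two rarest classes, g r j and + + +, are the double crossovers. Comparing them with the parentals, only the g allele has switched, so g is the middle locus and the order is j – g – r.
Crossovers in the g–r interval produce the single-crossover classes + + j and g r + (116 + 115 = 231) plus the double crossovers (23).
RF(g–r) = (231 + 23) / 1000 = 254/1000 = 0.2540 → 25.4 map units.

25.4 map units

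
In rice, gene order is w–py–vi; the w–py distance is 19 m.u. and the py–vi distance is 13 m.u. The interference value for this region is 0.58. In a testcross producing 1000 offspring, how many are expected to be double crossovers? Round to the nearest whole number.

10

Map distances give recombination frequencies of 0.190 and 0.130 for the two intervals.
With interference 0.58 (so coincidence = 0.42), expected double-crossover frequency = 0.190 × 0.130 × 0.42 = 0.01037.
Expected number = 0.01037 × 1000 = 10.37 ≈ 10.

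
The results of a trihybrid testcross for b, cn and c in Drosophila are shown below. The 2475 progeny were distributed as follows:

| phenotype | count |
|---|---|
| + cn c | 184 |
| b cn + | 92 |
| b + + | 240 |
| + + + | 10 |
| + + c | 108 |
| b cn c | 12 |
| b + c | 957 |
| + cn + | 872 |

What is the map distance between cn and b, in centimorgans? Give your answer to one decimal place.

9.0 centimorgans

The two most frequent reciprocal classes, b + c and + cn +, are the parental types, so the F1 was b + c / + cn +.
The two rarest classes, b cn c and + + +, are the double crossovers. Comparing them with the parentals, only the cn allele has switched, so cn is the middle locus and the order is b – cn – c.
Crossovers in the b–cn interval produce the single-crossover classes + + c and b cn + (108 + 92 = 200) plus the double crossovers (22).
RF(b–cn) = (200 + 22) / 2475 = 222/2475 = 0.0897 → 9.0 centimorgans.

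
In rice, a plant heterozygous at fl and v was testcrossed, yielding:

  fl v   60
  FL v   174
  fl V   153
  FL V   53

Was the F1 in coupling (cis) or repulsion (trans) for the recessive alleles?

trans

The two most frequent classes are FL v (174) and fl V (153); these are the parental (non-recombinant) types.
So the F1 carried FL v on one chromosome and fl V on the other — the recessive alleles are on opposite chromosomes (trans / repulsion).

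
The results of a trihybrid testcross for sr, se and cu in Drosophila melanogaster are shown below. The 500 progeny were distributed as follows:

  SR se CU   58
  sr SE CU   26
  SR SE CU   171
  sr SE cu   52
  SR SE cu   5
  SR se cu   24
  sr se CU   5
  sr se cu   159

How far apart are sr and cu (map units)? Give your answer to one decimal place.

12.0 map units

The two most frequent reciprocal classes, SR SE CU and sr se cu, are the parental types, so the F1 was SR SE CU / sr se cu.
The two rarest classes, SR SE cu and sr se CU, are the double crossovers. Comparing them with the parentals, only the cu allele has switched, so cu is the middle locus and the order is sr – cu – se.
Crossovers in the sr–cu interval produce the single-crossover classes sr SE CU and SR se cu (26 + 24 = 50) plus the double crossovers (10).
RF(sr–cu) = (50 + 10) / 500 = 60/500 = 0.1200 → 12.0 map units.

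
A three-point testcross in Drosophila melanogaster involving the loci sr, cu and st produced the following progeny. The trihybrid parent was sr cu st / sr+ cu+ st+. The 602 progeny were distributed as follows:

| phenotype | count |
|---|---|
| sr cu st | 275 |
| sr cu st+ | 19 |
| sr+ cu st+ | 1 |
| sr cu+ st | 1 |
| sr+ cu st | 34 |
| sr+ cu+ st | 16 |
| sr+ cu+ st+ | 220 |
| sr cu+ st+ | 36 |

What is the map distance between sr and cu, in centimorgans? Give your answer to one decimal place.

The two rarest classes, sr cu+ st and sr+ cu st+, are the double crossovers. Comparing them with the parentals, only the cu allele has switched, so cu is the middle locus and the order is sr – cu – st.
Crossovers in the sr–cu interval produce the single-crossover classes sr+ cu st and sr cu+ st+ (34 + 36 = 70) plus the double crossovers (2).
RF(sr–cu) = (70 + 2) / 602 = 72/602 = 0.1196 → 12.0 centimorgans.

12.0 centimorgans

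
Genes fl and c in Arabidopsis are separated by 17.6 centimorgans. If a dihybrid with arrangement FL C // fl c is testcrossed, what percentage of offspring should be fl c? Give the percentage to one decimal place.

41.2%

A map distance of 17.6 centimorgans corresponds to a recombination frequency of 0.176.
The F1 is FL C / fl c, so fl c is a parental gamete class with expected frequency (1 − r)/2 = 0.824/2 = 0.4120.
That is 0.4120 = 41.2% of the progeny.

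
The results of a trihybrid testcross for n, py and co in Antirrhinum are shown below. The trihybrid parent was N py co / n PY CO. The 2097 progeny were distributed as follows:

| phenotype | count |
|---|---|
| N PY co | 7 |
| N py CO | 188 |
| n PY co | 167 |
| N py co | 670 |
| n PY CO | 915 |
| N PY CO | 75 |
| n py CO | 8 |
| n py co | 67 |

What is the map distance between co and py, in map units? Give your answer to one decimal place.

The two rarest classes, N PY co and n py CO, are the double crossovers. Comparing them with the parentals, only the py allele has switched, so py is the middle locus and the order is co – py – n.
Crossovers in the co–py interval produce the single-crossover classes N py CO and n PY co (188 + 167 = 355) plus the double crossovers (15).
RF(co–py) = (355 + 15) / 2097 = 370/2097 = 0.1764 → 17.6 map units.

17.6 map units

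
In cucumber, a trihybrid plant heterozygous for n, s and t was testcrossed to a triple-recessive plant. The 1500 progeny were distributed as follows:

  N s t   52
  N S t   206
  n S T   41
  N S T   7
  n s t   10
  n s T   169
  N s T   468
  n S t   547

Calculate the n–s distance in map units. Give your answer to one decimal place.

26.1 map units

The two most frequent reciprocal classes, N s T and n S t, are the parental types, so the F1 was N s T / n S t.
The two rarest classes, N S T and n s t, are the double crossovers. Comparing them with the parentals, only the s allele has switched, so s is the middle locus and the order is n – s – t.
Crossovers in the n–s interval produce the single-crossover classes n s T and N S t (169 + 206 = 375) plus the double crossovers (17).
RF(n–s) = (375 + 17) / 1500 = 392/1500 = 0.2613 → 26.1 map units.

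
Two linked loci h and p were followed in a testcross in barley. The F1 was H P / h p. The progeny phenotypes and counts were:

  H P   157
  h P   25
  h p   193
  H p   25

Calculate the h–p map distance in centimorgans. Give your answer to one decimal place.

12.5 centimorgans

The recombinant classes are H p and h P: 25 + 25 = 50.
Recombination frequency = 50/400 = 0.1250 ≈ 12.5%, i.e. 12.5 centimorgans.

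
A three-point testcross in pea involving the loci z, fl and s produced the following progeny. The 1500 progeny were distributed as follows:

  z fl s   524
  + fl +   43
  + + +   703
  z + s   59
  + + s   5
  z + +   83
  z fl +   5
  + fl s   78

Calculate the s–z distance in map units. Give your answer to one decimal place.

11.4 map units

The two most frequent reciprocal classes, z fl s and + + +, are the parental types, so the F1 was z fl s / + + +.
The two rarest classes, z fl + and + + s, are the double crossovers. Comparing them with the parentals, only the s allele has switched, so s is the middle locus and the order is z – s – fl.
Crossovers in the z–s interval produce the single-crossover classes + fl s and z + + (78 + 83 = 161) plus the double crossovers (10).
RF(z–s) = (161 + 10) / 1500 = 171/1500 = 0.1140 → 11.4 map units.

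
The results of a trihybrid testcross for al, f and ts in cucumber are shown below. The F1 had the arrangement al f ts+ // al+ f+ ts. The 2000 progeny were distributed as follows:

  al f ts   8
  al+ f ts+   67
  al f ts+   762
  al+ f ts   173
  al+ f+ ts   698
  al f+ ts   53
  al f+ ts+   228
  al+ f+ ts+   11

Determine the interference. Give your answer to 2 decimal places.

The two rarest classes, al f ts and al+ f+ ts+, are the double crossovers. Comparing them with the parentals, only the ts allele has switched, so ts is the middle locus and the order is f – ts – al.
f–ts: (401 + 19)/2000 = 0.2100; ts–al: (120 + 19)/2000 = 0.0695.
Expected DCO frequency = 0.2100 × 0.0695 ≈ 0.01460; observed = 19/2000 ≈ 0.00950.
Coefficient of coincidence = 0.00950/0.01460 ≈ 0.65; interference = 1 − 0.65 = 0.35.

0.35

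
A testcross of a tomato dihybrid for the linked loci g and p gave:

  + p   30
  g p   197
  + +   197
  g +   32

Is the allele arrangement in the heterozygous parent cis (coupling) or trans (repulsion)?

The two most frequent classes are + + (197) and g p (197); these are the parental (non-recombinant) types.
So the F1 carried + + on one chromosome and g p on the other — the recessive alleles are on the same chromosome (cis / coupling).

cis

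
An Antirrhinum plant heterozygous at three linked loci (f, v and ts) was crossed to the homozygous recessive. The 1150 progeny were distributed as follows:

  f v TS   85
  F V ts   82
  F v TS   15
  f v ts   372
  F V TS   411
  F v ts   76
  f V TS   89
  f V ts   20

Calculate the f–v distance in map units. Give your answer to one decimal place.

The two most frequent reciprocal classes, F V TS and f v ts, are the parental types, so the F1 was F V TS / f v ts.
The two rarest classes, F v TS and f V ts, are the double crossovers. Comparing them with the parentals, only the v allele has switched, so v is the middle locus and the order is f – v – ts.
Crossovers in the f–v interval produce the single-crossover classes f V TS and F v ts (89 + 76 = 165) plus the double crossovers (35).
RF(f–v) = (165 + 35) / 1150 = 200/1150 = 0.1739 → 17.4 map units.

17.4 map units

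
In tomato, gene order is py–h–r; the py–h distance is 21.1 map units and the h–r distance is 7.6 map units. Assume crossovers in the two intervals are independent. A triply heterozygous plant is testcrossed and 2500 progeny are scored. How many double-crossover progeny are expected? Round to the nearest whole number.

40

Map distances give recombination frequencies of 0.211 and 0.076 for the two intervals.
With no interference, expected double-crossover frequency = 0.211 × 0.076 = 0.01604.
Expected number = 0.01604 × 2500 = 40.09 ≈ 40.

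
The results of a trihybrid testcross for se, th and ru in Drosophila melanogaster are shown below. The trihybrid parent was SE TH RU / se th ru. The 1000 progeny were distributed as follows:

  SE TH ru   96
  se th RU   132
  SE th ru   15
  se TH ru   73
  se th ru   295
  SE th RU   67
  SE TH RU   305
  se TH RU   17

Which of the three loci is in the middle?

The two rarest classes, se TH RU and SE th ru, are the double crossovers. Comparing them with the parentals, only the se allele has switched, so se is the middle locus and the order is ru – se – th.

se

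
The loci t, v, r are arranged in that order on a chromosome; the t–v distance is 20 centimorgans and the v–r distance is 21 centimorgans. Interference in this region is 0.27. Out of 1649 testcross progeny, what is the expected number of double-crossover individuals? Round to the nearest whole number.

51

Map distances give recombination frequencies of 0.200 and 0.210 for the two intervals.
With interference 0.27 (so coincidence = 0.73), expected double-crossover frequency = 0.200 × 0.210 × 0.73 = 0.03066.
Expected number = 0.03066 × 1649 = 50.56 ≈ 51.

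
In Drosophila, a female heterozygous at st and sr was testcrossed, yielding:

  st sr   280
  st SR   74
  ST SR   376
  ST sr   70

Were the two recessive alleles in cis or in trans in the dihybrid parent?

The two most frequent classes are ST SR (376) and st sr (280); these are the parental (non-recombinant) types.
So the F1 carried ST SR on one chromosome and st sr on the other — the recessive alleles are on the same chromosome (cis / coupling).

cis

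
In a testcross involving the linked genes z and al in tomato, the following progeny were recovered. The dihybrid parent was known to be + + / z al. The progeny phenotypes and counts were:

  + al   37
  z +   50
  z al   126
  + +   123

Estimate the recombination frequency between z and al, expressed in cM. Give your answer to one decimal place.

The recombinant classes are + al and z +: 37 + 50 = 87.
Recombination frequency = 87/336 = 0.2589 ≈ 25.9%, i.e. 25.9 cM.

25.9 cM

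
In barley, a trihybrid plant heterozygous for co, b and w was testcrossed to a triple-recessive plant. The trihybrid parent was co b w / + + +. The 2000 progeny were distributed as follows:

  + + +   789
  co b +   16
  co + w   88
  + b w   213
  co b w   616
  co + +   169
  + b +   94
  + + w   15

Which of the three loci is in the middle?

The two rarest classes, co b + and + + w, are the double crossovers. Comparing them with the parentals, only the w allele has switched, so w is the middle locus and the order is co – w – b.

w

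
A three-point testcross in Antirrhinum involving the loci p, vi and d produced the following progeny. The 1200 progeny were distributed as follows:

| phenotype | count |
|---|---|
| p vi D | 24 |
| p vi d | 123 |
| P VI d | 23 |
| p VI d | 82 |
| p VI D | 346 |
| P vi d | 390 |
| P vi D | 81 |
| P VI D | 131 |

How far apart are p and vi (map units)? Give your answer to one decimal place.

The two most frequent reciprocal classes, p VI D and P vi d, are the parental types, so the F1 was p VI D / P vi d.
The two rarest classes, p vi D and P VI d, are the double crossovers. Comparing them with the parentals, only the vi allele has switched, so vi is the middle locus and the order is p – vi – d.
Crossovers in the p–vi interval produce the single-crossover classes P VI D and p vi d (131 + 123 = 254) plus the double crossovers (47).
RF(p–vi) = (254 + 47) / 1200 = 301/1200 = 0.2508 → 25.1 map units.

25.1 map units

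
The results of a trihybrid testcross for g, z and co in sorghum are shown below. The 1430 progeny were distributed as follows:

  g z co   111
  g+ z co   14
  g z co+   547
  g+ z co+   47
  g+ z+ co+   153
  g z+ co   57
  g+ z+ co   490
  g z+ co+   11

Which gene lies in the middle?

The two most frequent reciprocal classes, g z co+ and g+ z+ co, are the parental types, so the F1 was g z co+ / g+ z+ co.
The two rarest classes, g z+ co+ and g+ z co, are the double crossovers. Comparing them with the parentals, only the z allele has switched, so z is the middle locus and the order is g – z – co.

z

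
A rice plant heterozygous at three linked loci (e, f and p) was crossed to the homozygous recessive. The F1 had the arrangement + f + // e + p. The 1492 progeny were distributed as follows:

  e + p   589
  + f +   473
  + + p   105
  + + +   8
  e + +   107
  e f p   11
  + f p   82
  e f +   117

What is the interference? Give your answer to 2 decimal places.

The two rarest classes, + + + and e f p, are the double crossovers. Comparing them with the parentals, only the f allele has switched, so f is the middle locus and the order is p – f – e.
p–f: (189 + 19)/1492 = 0.1394; f–e: (222 + 19)/1492 = 0.1615.
Expected DCO frequency = 0.1394 × 0.1615 ≈ 0.02251; observed = 19/1492 ≈ 0.01273.
Coefficient of coincidence = 0.01273/0.02251 ≈ 0.57; interference = 1 − 0.57 = 0.43.

0.43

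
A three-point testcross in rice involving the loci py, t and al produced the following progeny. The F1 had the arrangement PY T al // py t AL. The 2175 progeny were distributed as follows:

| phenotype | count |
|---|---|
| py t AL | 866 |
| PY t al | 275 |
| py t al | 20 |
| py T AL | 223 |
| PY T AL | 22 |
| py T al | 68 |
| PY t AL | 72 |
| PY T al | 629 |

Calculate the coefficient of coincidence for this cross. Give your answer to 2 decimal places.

0.93

The two rarest classes, PY T AL and py t al, are the double crossovers. Comparing them with the parentals, only the al allele has switched, so al is the middle locus and the order is t – al – py.
t–al: (498 + 42)/2175 = 0.2483; al–py: (140 + 42)/2175 = 0.0837.
Expected DCO frequency = 0.2483 × 0.0837 ≈ 0.02078; observed = 42/2175 ≈ 0.01931.
Coefficient of coincidence = 0.01931/0.02078 ≈ 0.93.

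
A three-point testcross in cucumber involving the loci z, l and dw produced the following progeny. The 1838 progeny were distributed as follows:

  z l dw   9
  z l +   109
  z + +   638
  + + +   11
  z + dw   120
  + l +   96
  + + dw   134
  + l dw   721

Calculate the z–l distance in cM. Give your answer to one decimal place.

14.3 cM

The two most frequent reciprocal classes, z + + and + l dw, are the parental types, so the F1 was z + + / + l dw.
The two rarest classes, + + + and z l dw, are the double crossovers. Comparing them with the parentals, only the z allele has switched, so z is the middle locus and the order is dw – z – l.
Crossovers in the z–l interval produce the single-crossover classes z l + and + + dw (109 + 134 = 243) plus the double crossovers (20).
RF(z–l) = (243 + 20) / 1838 = 263/1838 = 0.1431 → 14.3 cM.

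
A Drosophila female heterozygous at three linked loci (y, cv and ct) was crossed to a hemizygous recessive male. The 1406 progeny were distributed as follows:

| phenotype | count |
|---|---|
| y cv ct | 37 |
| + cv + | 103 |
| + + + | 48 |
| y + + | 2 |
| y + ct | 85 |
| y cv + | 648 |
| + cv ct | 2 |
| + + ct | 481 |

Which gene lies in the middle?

The two most frequent reciprocal classes, y cv + and + + ct, are the parental types, so the F1 was y cv + / + + ct.
The two rarest classes, y + + and + cv ct, are the double crossovers. Comparing them with the parentals, only the cv allele has switched, so cv is the middle locus and the order is ct – cv – y.

cv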